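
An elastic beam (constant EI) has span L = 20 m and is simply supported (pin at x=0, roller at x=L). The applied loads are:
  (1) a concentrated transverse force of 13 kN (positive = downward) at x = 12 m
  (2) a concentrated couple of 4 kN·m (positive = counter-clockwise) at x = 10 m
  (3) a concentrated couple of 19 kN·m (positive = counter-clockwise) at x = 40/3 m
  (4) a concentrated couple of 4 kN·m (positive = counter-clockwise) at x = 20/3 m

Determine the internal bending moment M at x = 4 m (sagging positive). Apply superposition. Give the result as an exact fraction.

Load 1 — point force P=13 kN at a=12 m (b=L-a=8):
  M_1 = Pbx/L  [x≤a] = 13·8·4/20 = 104/5 kN·m
Load 2 — applied couple M₀=4 kN·m at a=10 m (b=L-a=10):
  M_2 = M₀x/L  [x≤a] = 4·4/20 = 4/5 kN·m
Load 3 — applied couple M₀=19 kN·m at a=40/3 m (b=L-a=20/3):
  M_3 = M₀x/L  [x≤a] = 19·4/20 = 19/5 kN·m
Load 4 — applied couple M₀=4 kN·m at a=20/3 m (b=L-a=40/3):
  M_4 = M₀x/L  [x≤a] = 4·4/20 = 4/5 kN·m
Superposition: M = Σ M_i = 131/5 kN·m ≈ 26.200000 kN·m

M(4) = 131/5 kN·m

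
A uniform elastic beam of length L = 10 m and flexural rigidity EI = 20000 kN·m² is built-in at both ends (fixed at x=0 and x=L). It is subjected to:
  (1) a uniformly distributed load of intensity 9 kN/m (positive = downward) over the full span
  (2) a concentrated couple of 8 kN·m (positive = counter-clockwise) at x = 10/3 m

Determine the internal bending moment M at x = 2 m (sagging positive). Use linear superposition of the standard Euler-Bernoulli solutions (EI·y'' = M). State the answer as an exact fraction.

Load 1 — uniform load w=9 kN/m over full span:
  M_1 = wLx/2 - wL²/12 - wx²/2 = 9·10·2/2 - 9·10²/12 - 9·2²/2 = -3 kN·m
Load 2 — applied couple M₀=8 kN·m at a=10/3 m (b=L-a=20/3):
  M_2 = R_Ax - M_A  [x≤a] with R_A=16/15, M_A=0 = (16/15)·2 - 0 = 32/15 kN·m
Superposition: M = Σ M_i = -13/15 kN·m ≈ -0.866667 kN·m

M(2) = -13/15 kN·m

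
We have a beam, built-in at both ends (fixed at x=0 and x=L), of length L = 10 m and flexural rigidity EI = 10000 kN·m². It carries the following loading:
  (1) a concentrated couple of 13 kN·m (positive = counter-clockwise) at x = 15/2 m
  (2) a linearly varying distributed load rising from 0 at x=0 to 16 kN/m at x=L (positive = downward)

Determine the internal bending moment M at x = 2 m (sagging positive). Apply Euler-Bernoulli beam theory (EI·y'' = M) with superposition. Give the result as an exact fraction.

Load 1 — applied couple M₀=13 kN·m at a=15/2 m (b=L-a=5/2):
  M_1 = R_Ax - M_A  [x≤a] with R_A=117/80, M_A=65/16 = (117/80)·2 - (65/16) = -91/80 kN·m
Load 2 — triangular load w₀=16 kN/m (0→w₀ over full span):
  M_2 = 3w₀Lx/20 - w₀L²/30 - w₀x³/(6L) = 3·16·10·2/20 - 16·10²/30 - 16·2³/(6·10) = -112/15 kN·m
Superposition: M = Σ M_i = -413/48 kN·m ≈ -8.604167 kN·m

M(2) = -413/48 kN·m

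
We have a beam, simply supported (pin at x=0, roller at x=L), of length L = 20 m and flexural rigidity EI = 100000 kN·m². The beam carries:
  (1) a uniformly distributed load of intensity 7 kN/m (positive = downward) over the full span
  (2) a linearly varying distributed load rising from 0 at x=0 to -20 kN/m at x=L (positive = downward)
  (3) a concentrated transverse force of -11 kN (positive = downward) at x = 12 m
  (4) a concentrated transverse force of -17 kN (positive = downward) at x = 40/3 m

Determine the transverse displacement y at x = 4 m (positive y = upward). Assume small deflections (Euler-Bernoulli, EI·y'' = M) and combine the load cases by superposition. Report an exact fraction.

y(4) = 67103/1265625 m

Load 1 — uniform load w=7 kN/m over full span:
  y_1 = -wx(L³-2Lx²+x³)/(24EI) = -7·4·(20³-2·20·4²+4³)/(24·100000) = -812/9375 m
Load 2 — triangular load w₀=-20 kN/m (0→w₀ over full span):
  y_2 = -w₀x(7L⁴-10L²x²+3x⁴)/(360LEI) = -(-20)·4·(7·20⁴-10·20²·4²+3·4⁴)/(360·20·100000) = 5504/46875 m
Load 3 — point force P=-11 kN at a=12 m (b=L-a=8):
  y_3 = -Pbx(L²-b²-x²)/(6LEI)  [x≤a] = -(-11)·8·4·(20²-8²-4²)/(6·20·100000) = 88/9375 m
Load 4 — point force P=-17 kN at a=40/3 m (b=L-a=20/3):
  y_4 = -Pbx(L²-b²-x²)/(6LEI)  [x≤a] = -(-17)·(20/3)·4·(20²-(20/3)²-4²)/(6·20·100000) = 3247/253125 m
Superposition: y = Σ y_i = 67103/1265625 m ≈ 0.053020 m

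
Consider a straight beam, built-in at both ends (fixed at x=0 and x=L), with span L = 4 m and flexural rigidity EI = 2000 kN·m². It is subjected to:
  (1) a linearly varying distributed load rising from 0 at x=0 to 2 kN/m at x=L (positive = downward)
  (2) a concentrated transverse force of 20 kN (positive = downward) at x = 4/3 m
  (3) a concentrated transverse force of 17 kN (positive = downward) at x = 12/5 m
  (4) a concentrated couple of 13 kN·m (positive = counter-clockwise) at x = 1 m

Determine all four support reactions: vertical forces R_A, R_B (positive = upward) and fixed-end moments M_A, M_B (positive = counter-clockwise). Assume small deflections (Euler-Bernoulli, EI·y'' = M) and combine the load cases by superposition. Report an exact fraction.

Load 1 — triangular load w₀=2 kN/m (0→w₀ over full span):
  R_A = 3w₀L/20 = 3·2·4/20 = 6/5 kN
  M_A = w₀L²/30 = 2·4²/30 = 16/15 kN·m
  R_B = 7w₀L/20 = 7·2·4/20 = 14/5 kN
  M_B = -w₀L²/20 = -2·4²/20 = -8/5 kN·m
Load 2 — point force P=20 kN at a=4/3 m (b=L-a=8/3):
  R_A = Pb²(3a+b)/L³ = 20·(8/3)²·(3·(4/3)+(8/3))/4³ = 400/27 kN
  M_A = Pab²/L² = 20·(4/3)·(8/3)²/4² = 320/27 kN·m
  R_B = Pa²(a+3b)/L³ = 20·(4/3)²·((4/3)+3·(8/3))/4³ = 140/27 kN
  M_B = -Pa²b/L² = -20·(4/3)²·(8/3)/4² = -160/27 kN·m
Load 3 — point force P=17 kN at a=12/5 m (b=L-a=8/5):
  R_A = Pb²(3a+b)/L³ = 17·(8/5)²·(3·(12/5)+(8/5))/4³ = 748/125 kN
  M_A = Pab²/L² = 17·(12/5)·(8/5)²/4² = 816/125 kN·m
  R_B = Pa²(a+3b)/L³ = 17·(12/5)²·((12/5)+3·(8/5))/4³ = 1377/125 kN
  M_B = -Pa²b/L² = -17·(12/5)²·(8/5)/4² = -1224/125 kN·m
Load 4 — applied couple M₀=13 kN·m at a=1 m (b=L-a=3):
  R_A = 6M₀ab/L³ = 6·13·1·3/4³ = 117/32 kN
  M_A = M₀b(2a-b)/L² = 13·3·(2·1-3)/4² = -39/16 kN·m
  R_B = -6M₀ab/L³ = -6·13·1·3/4³ = -117/32 kN
  M_B = M₀a(2b-a)/L² = 13·1·(2·3-1)/4² = 65/16 kN·m
Superposition: R_A = 2770747/108000 kN, M_A = 918487/54000 kN·m, R_B = 1657253/108000 kN, M_B = -715793/54000 kN·m

R_A = 2770747/108000 kN, M_A = 918487/54000 kN·m, R_B = 1657253/108000 kN, M_B = -715793/54000 kN·m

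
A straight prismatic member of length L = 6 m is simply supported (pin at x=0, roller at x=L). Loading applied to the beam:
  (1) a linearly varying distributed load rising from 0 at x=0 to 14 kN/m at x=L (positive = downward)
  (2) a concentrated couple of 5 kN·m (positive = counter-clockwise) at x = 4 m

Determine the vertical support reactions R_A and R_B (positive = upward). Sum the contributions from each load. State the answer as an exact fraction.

R_A = 89/6 kN, R_B = 163/6 kN

Load 1 — triangular load w₀=14 kN/m (0→w₀ over full span):
  R_A = w₀L/6 = 14·6/6 = 14 kN
  R_B = w₀L/3 = 14·6/3 = 28 kN
Load 2 — applied couple M₀=5 kN·m at a=4 m (b=L-a=2):
  R_A = M₀/L = 5/6 kN
  R_B = -M₀/L = -5/6 kN
Superposition: R_A = 89/6 kN, R_B = 163/6 kN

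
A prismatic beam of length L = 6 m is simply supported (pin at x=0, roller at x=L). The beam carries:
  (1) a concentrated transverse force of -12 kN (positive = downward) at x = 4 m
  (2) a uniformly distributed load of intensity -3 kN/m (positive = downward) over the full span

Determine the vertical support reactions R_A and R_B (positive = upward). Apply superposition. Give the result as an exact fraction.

Load 1 — point force P=-12 kN at a=4 m (b=L-a=2):
  R_A = Pb/L = (-12)·2/6 = -4 kN
  R_B = Pa/L = (-12)·4/6 = -8 kN
Load 2 — uniform load w=-3 kN/m over full span:
  R_A = wL/2 = (-3)·6/2 = -9 kN
  R_B = wL/2 = (-3)·6/2 = -9 kN
Superposition: R_A = -13 kN, R_B = -17 kN

R_A = -13 kN, R_B = -17 kN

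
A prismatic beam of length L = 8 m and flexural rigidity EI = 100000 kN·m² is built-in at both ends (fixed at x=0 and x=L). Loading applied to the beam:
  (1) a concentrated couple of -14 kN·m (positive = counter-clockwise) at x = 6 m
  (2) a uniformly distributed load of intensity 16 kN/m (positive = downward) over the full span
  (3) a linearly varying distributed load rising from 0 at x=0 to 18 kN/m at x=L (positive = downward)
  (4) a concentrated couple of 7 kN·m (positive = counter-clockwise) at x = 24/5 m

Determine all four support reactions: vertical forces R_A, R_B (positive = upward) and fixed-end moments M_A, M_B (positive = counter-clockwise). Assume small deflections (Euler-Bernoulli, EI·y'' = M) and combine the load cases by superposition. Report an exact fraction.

Load 1 — applied couple M₀=-14 kN·m at a=6 m (b=L-a=2):
  R_A = 6M₀ab/L³ = 6·(-14)·6·2/8³ = -63/32 kN
  M_A = M₀b(2a-b)/L² = (-14)·2·(2·6-2)/8² = -35/8 kN·m
  R_B = -6M₀ab/L³ = -6·(-14)·6·2/8³ = 63/32 kN
  M_B = M₀a(2b-a)/L² = (-14)·6·(2·2-6)/8² = 21/8 kN·m
Load 2 — uniform load w=16 kN/m over full span:
  R_A = wL/2 = 16·8/2 = 64 kN
  M_A = wL²/12 = 16·8²/12 = 256/3 kN·m
  R_B = wL/2 = 16·8/2 = 64 kN
  M_B = -wL²/12 = -16·8²/12 = -256/3 kN·m
Load 3 — triangular load w₀=18 kN/m (0→w₀ over full span):
  R_A = 3w₀L/20 = 3·18·8/20 = 108/5 kN
  M_A = w₀L²/30 = 18·8²/30 = 192/5 kN·m
  R_B = 7w₀L/20 = 7·18·8/20 = 252/5 kN
  M_B = -w₀L²/20 = -18·8²/20 = -288/5 kN·m
Load 4 — applied couple M₀=7 kN·m at a=24/5 m (b=L-a=16/5):
  R_A = 6M₀ab/L³ = 6·7·(24/5)·(16/5)/8³ = 63/50 kN
  M_A = M₀b(2a-b)/L² = 7·(16/5)·(2·(24/5)-(16/5))/8² = 56/25 kN·m
  R_B = -6M₀ab/L³ = -6·7·(24/5)·(16/5)/8³ = -63/50 kN
  M_B = M₀a(2b-a)/L² = 7·(24/5)·(2·(16/5)-(24/5))/8² = 21/25 kN·m
Superposition: R_A = 67913/800 kN, M_A = 72959/600 kN·m, R_B = 92087/800 kN, M_B = -83681/600 kN·m

R_A = 67913/800 kN, M_A = 72959/600 kN·m, R_B = 92087/800 kN, M_B = -83681/600 kN·m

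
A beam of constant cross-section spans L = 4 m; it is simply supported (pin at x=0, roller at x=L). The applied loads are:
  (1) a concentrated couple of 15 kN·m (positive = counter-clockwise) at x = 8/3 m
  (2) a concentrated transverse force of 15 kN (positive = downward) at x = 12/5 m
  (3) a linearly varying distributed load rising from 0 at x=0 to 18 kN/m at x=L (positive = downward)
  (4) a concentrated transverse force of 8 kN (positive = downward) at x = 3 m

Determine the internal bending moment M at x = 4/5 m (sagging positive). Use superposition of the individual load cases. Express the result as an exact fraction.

Load 1 — applied couple M₀=15 kN·m at a=8/3 m (b=L-a=4/3):
  M_1 = M₀x/L  [x≤a] = 15·(4/5)/4 = 3 kN·m
Load 2 — point force P=15 kN at a=12/5 m (b=L-a=8/5):
  M_2 = Pbx/L  [x≤a] = 15·(8/5)·(4/5)/4 = 24/5 kN·m
Load 3 — triangular load w₀=18 kN/m (0→w₀ over full span):
  M_3 = w₀Lx/6 - w₀x³/(6L) = 18·4·(4/5)/6 - 18·(4/5)³/(6·4) = 1152/125 kN·m
Load 4 — point force P=8 kN at a=3 m (b=L-a=1):
  M_4 = Pbx/L  [x≤a] = 8·1·(4/5)/4 = 8/5 kN·m
Superposition: M = Σ M_i = 2327/125 kN·m ≈ 18.616000 kN·m

M(4/5) = 2327/125 kN·m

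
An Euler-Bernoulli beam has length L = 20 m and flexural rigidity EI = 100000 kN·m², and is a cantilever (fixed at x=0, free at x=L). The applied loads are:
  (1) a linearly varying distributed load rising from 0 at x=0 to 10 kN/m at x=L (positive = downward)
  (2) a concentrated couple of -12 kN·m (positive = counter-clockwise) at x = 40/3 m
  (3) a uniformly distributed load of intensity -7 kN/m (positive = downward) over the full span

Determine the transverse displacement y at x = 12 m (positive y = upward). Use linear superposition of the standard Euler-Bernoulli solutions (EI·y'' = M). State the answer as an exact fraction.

y(12) = -402/15625 m

Load 1 — triangular load w₀=10 kN/m (0→w₀ over full span):
  y_1 = (w₀Lx³/12-w₀L²x²/6-w₀x⁵/(120L))/EI = (10·20·12³/12-10·20²·12²/6-10·12⁵/(120·20))/100000 = -10662/15625 m
Load 2 — applied couple M₀=-12 kN·m at a=40/3 m (b=L-a=20/3):
  y_2 = M₀x²/(2EI)  [x≤a] = (-12)·12²/(2·100000) = -27/3125 m
Load 3 — uniform load w=-7 kN/m over full span:
  y_3 = -wx²(x²-4Lx+6L²)/(24EI) = -(-7)·12²·(12²-4·20·12+6·20²)/(24·100000) = 2079/3125 m
Superposition: y = Σ y_i = -402/15625 m ≈ -0.025728 m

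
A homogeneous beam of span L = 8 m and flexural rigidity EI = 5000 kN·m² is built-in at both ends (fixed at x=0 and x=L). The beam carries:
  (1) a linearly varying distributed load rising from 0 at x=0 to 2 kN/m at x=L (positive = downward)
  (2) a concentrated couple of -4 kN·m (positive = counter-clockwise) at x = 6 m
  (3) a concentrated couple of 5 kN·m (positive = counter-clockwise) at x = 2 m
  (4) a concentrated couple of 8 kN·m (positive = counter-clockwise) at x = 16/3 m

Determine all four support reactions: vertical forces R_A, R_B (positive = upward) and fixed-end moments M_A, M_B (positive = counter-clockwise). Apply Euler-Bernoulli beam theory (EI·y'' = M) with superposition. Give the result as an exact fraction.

Load 1 — triangular load w₀=2 kN/m (0→w₀ over full span):
  R_A = 3w₀L/20 = 3·2·8/20 = 12/5 kN
  M_A = w₀L²/30 = 2·8²/30 = 64/15 kN·m
  R_B = 7w₀L/20 = 7·2·8/20 = 28/5 kN
  M_B = -w₀L²/20 = -2·8²/20 = -32/5 kN·m
Load 2 — applied couple M₀=-4 kN·m at a=6 m (b=L-a=2):
  R_A = 6M₀ab/L³ = 6·(-4)·6·2/8³ = -9/16 kN
  M_A = M₀b(2a-b)/L² = (-4)·2·(2·6-2)/8² = -5/4 kN·m
  R_B = -6M₀ab/L³ = -6·(-4)·6·2/8³ = 9/16 kN
  M_B = M₀a(2b-a)/L² = (-4)·6·(2·2-6)/8² = 3/4 kN·m
Load 3 — applied couple M₀=5 kN·m at a=2 m (b=L-a=6):
  R_A = 6M₀ab/L³ = 6·5·2·6/8³ = 45/64 kN
  M_A = M₀b(2a-b)/L² = 5·6·(2·2-6)/8² = -15/16 kN·m
  R_B = -6M₀ab/L³ = -6·5·2·6/8³ = -45/64 kN
  M_B = M₀a(2b-a)/L² = 5·2·(2·6-2)/8² = 25/16 kN·m
Load 4 — applied couple M₀=8 kN·m at a=16/3 m (b=L-a=8/3):
  R_A = 6M₀ab/L³ = 6·8·(16/3)·(8/3)/8³ = 4/3 kN
  M_A = M₀b(2a-b)/L² = 8·(8/3)·(2·(16/3)-(8/3))/8² = 8/3 kN·m
  R_B = -6M₀ab/L³ = -6·8·(16/3)·(8/3)/8³ = -4/3 kN
  M_B = M₀a(2b-a)/L² = 8·(16/3)·(2·(8/3)-(16/3))/8² = 0 kN·m
Superposition: R_A = 3719/960 kN, M_A = 1139/240 kN·m, R_B = 3961/960 kN, M_B = -327/80 kN·m

R_A = 3719/960 kN, M_A = 1139/240 kN·m, R_B = 3961/960 kN, M_B = -327/80 kN·m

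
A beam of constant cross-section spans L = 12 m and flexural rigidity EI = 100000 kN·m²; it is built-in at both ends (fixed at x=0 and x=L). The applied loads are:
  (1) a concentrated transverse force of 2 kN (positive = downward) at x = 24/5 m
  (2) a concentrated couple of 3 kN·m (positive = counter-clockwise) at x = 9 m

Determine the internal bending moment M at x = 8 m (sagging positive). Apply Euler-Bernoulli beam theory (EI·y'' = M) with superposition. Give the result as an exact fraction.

Load 1 — point force P=2 kN at a=24/5 m (b=L-a=36/5):
  M_1 = Pa²(a+3b)(L-x)/L³ - Pa²b/L²  [x>a] = 2·(24/5)²·((24/5)+3·(36/5))·(12-8)/12³ - 2·(24/5)²·(36/5)/12² = 64/125 kN·m
Load 2 — applied couple M₀=3 kN·m at a=9 m (b=L-a=3):
  M_2 = R_Ax - M_A  [x≤a] with R_A=9/32, M_A=15/16 = (9/32)·8 - (15/16) = 21/16 kN·m
Superposition: M = Σ M_i = 3649/2000 kN·m ≈ 1.824500 kN·m

M(8) = 3649/2000 kN·m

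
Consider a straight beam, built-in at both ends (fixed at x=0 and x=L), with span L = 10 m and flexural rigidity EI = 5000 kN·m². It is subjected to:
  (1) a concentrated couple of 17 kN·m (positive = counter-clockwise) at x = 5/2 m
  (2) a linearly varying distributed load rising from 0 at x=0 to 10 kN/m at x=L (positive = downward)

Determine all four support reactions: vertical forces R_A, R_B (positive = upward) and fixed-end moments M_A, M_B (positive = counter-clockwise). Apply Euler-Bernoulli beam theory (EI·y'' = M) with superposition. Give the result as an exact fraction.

Load 1 — applied couple M₀=17 kN·m at a=5/2 m (b=L-a=15/2):
  R_A = 6M₀ab/L³ = 6·17·(5/2)·(15/2)/10³ = 153/80 kN
  M_A = M₀b(2a-b)/L² = 17·(15/2)·(2·(5/2)-(15/2))/10² = -51/16 kN·m
  R_B = -6M₀ab/L³ = -6·17·(5/2)·(15/2)/10³ = -153/80 kN
  M_B = M₀a(2b-a)/L² = 17·(5/2)·(2·(15/2)-(5/2))/10² = 85/16 kN·m
Load 2 — triangular load w₀=10 kN/m (0→w₀ over full span):
  R_A = 3w₀L/20 = 3·10·10/20 = 15 kN
  M_A = w₀L²/30 = 10·10²/30 = 100/3 kN·m
  R_B = 7w₀L/20 = 7·10·10/20 = 35 kN
  M_B = -w₀L²/20 = -10·10²/20 = -50 kN·m
Superposition: R_A = 1353/80 kN, M_A = 1447/48 kN·m, R_B = 2647/80 kN, M_B = -715/16 kN·m

R_A = 1353/80 kN, M_A = 1447/48 kN·m, R_B = 2647/80 kN, M_B = -715/16 kN·m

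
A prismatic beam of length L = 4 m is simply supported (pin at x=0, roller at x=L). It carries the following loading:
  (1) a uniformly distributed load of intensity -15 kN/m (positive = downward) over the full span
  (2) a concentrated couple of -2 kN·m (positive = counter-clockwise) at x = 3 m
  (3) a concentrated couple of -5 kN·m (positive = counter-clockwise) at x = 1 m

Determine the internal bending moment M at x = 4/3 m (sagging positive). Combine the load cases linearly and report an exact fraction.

M(4/3) = -24 kN·m

Load 1 — uniform load w=-15 kN/m over full span:
  M_1 = wx(L-x)/2 = (-15)·(4/3)·(4-(4/3))/2 = -80/3 kN·m
Load 2 — applied couple M₀=-2 kN·m at a=3 m (b=L-a=1):
  M_2 = M₀x/L  [x≤a] = (-2)·(4/3)/4 = -2/3 kN·m
Load 3 — applied couple M₀=-5 kN·m at a=1 m (b=L-a=3):
  M_3 = M₀x/L - M₀  [x>a] = (-5)·(4/3)/4 - (-5) = 10/3 kN·m
Superposition: M = Σ M_i = -24 kN·m ≈ -24.000000 kN·m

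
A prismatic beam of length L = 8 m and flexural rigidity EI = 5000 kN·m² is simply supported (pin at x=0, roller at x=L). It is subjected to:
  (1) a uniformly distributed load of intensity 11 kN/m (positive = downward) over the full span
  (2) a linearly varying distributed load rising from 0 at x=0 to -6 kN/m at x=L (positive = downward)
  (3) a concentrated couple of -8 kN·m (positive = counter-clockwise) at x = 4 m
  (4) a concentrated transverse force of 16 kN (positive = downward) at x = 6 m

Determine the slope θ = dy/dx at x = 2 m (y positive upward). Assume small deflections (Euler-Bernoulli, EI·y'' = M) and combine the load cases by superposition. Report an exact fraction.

θ(2) = -4453/150000 rad

Load 1 — uniform load w=11 kN/m over full span:
  θ_1 = -w(L³-6Lx²+4x³)/(24EI) = -11·(8³-6·8·2²+4·2³)/(24·5000) = -121/3750 rad
Load 2 — triangular load w₀=-6 kN/m (0→w₀ over full span):
  θ_2 = -w₀(7L⁴-30L²x²+15x⁴)/(360LEI) = -(-6)·(7·8⁴-30·8²·2²+15·2⁴)/(360·8·5000) = 1327/150000 rad
Load 3 — applied couple M₀=-8 kN·m at a=4 m (b=L-a=4):
  θ_3 = (M₀x²/(2L)+C₁)/EI  [x≤a] with C₁=M₀(3b²-L²)/(6L)=8/3 = ((-8)·2²/(2·8)+(8/3))/5000 = 1/7500 rad
Load 4 — point force P=16 kN at a=6 m (b=L-a=2):
  θ_4 = -Pb(L²-b²-3x²)/(6LEI)  [x≤a] = -16·2·(8²-2²-3·2²)/(6·8·5000) = -4/625 rad
Superposition: θ = Σ θ_i = -4453/150000 rad ≈ -0.029687 rad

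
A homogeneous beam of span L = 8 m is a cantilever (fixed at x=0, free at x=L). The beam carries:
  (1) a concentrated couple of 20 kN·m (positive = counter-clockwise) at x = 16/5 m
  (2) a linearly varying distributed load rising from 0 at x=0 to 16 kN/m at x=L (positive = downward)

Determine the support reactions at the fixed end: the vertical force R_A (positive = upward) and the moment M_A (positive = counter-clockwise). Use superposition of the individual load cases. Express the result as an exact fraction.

R_A = 64 kN, M_A = 964/3 kN·m

Load 1 — applied couple M₀=20 kN·m at a=16/5 m (b=L-a=24/5):
  R_A = 0 kN
  M_A = -M₀ = -20 kN·m
Load 2 — triangular load w₀=16 kN/m (0→w₀ over full span):
  R_A = w₀L/2 = 16·8/2 = 64 kN
  M_A = w₀L²/3 = 16·8²/3 = 1024/3 kN·m
Superposition: R_A = 64 kN, M_A = 964/3 kN·m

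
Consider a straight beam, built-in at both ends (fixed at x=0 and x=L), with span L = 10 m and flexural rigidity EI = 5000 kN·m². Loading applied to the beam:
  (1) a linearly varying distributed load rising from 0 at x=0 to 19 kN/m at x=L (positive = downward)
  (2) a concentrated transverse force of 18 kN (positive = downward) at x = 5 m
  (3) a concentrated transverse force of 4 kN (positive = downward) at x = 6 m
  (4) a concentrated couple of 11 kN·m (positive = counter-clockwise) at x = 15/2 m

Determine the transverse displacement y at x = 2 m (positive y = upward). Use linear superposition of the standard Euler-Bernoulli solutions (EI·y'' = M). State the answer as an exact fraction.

y(2) = -133201/5000000 m

Load 1 — triangular load w₀=19 kN/m (0→w₀ over full span):
  y_1 = -w₀x²(L-x)²(x+2L)/(120LEI) = -19·2²·(10-2)²·(2+2·10)/(120·10·5000) = -836/46875 m
Load 2 — point force P=18 kN at a=5 m (b=L-a=5):
  y_2 = -Pb²x²(3aL-(3a+b)x)/(6L³EI)  [x≤a] = -18·5²·2²·(3·5·10-(3·5+5)·2)/(6·10³·5000) = -33/5000 m
Load 3 — point force P=4 kN at a=6 m (b=L-a=4):
  y_3 = -Pb²x²(3aL-(3a+b)x)/(6L³EI)  [x≤a] = -4·4²·2²·(3·6·10-(3·6+4)·2)/(6·10³·5000) = -272/234375 m
Load 4 — applied couple M₀=11 kN·m at a=15/2 m (b=L-a=5/2):
  y_4 = (R_Ax³/6 - M_Ax²/2)/EI  [x≤a] with R_A=99/80, M_A=55/16 = ((99/80)·2³/6 - (55/16)·2²/2)/5000 = -209/200000 m
Superposition: y = Σ y_i = -133201/5000000 m ≈ -0.026640 m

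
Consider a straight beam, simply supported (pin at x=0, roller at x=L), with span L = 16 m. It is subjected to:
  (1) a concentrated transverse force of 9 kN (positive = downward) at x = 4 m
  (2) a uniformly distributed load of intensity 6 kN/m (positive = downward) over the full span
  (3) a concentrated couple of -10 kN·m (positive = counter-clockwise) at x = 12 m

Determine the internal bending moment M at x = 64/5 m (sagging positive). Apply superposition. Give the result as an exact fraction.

M(64/5) = 3302/25 kN·m

Load 1 — point force P=9 kN at a=4 m (b=L-a=12):
  M_1 = Pa(L-x)/L  [x>a] = 9·4·(16-(64/5))/16 = 36/5 kN·m
Load 2 — uniform load w=6 kN/m over full span:
  M_2 = wx(L-x)/2 = 6·(64/5)·(16-(64/5))/2 = 3072/25 kN·m
Load 3 — applied couple M₀=-10 kN·m at a=12 m (b=L-a=4):
  M_3 = M₀x/L - M₀  [x>a] = (-10)·(64/5)/16 - (-10) = 2 kN·m
Superposition: M = Σ M_i = 3302/25 kN·m ≈ 132.080000 kN·m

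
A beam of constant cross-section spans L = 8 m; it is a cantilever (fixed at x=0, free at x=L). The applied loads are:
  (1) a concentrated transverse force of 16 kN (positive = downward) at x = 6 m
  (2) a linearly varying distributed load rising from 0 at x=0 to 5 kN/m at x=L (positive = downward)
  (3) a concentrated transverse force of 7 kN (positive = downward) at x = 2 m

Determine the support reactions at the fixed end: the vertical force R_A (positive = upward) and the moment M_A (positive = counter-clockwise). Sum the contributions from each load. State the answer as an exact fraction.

Load 1 — point force P=16 kN at a=6 m (b=L-a=2):
  R_A = P = 16 kN
  M_A = Pa = 16·6 = 96 kN·m
Load 2 — triangular load w₀=5 kN/m (0→w₀ over full span):
  R_A = w₀L/2 = 5·8/2 = 20 kN
  M_A = w₀L²/3 = 5·8²/3 = 320/3 kN·m
Load 3 — point force P=7 kN at a=2 m (b=L-a=6):
  R_A = P = 7 kN
  M_A = Pa = 7·2 = 14 kN·m
Superposition: R_A = 43 kN, M_A = 650/3 kN·m

R_A = 43 kN, M_A = 650/3 kN·m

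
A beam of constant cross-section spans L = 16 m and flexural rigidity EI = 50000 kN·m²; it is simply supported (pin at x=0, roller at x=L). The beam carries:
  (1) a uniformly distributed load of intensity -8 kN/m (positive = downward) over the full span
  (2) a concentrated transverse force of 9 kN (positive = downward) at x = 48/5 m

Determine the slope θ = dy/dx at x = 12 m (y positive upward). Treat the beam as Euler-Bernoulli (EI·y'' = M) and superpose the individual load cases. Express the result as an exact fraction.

θ(12) = -39113/2343750 rad

Load 1 — uniform load w=-8 kN/m over full span:
  θ_1 = -w(L³-6Lx²+4x³)/(24EI) = -(-8)·(16³-6·16·12²+4·12³)/(24·50000) = -176/9375 rad
Load 2 — point force P=9 kN at a=48/5 m (b=L-a=32/5):
  θ_2 = -Pa(2L²-6Lx+3x²+a²)/(6LEI)  [x>a] = -9·(48/5)·(2·16²-6·16·12+3·12²+(48/5)²)/(6·16·50000) = 1629/781250 rad
Superposition: θ = Σ θ_i = -39113/2343750 rad ≈ -0.016688 rad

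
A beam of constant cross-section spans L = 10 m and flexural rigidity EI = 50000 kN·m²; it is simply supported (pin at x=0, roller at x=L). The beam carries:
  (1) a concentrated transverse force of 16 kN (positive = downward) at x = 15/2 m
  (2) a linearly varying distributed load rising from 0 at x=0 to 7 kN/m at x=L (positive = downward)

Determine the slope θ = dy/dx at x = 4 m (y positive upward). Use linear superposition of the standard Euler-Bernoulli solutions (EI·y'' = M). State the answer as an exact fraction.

θ(4) = -7267/4500000 rad

Load 1 — point force P=16 kN at a=15/2 m (b=L-a=5/2):
  θ_1 = -Pb(L²-b²-3x²)/(6LEI)  [x≤a] = -16·(5/2)·(10²-(5/2)²-3·4²)/(6·10·50000) = -61/100000 rad
Load 2 — triangular load w₀=7 kN/m (0→w₀ over full span):
  θ_2 = -w₀(7L⁴-30L²x²+15x⁴)/(360LEI) = -7·(7·10⁴-30·10²·4²+15·4⁴)/(360·10·50000) = -2261/2250000 rad
Superposition: θ = Σ θ_i = -7267/4500000 rad ≈ -0.001615 rad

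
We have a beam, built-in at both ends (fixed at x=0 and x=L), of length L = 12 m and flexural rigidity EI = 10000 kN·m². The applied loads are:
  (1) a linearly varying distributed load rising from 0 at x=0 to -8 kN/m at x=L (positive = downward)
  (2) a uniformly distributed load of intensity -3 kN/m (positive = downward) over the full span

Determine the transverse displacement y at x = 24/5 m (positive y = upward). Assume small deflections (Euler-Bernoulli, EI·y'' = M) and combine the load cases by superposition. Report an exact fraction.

Load 1 — triangular load w₀=-8 kN/m (0→w₀ over full span):
  y_1 = -w₀x²(L-x)²(x+2L)/(120LEI) = -(-8)·(24/5)²·(12-(24/5))²·((24/5)+2·12)/(120·12·10000) = 186624/9765625 m
Load 2 — uniform load w=-3 kN/m over full span:
  y_2 = -wx²(L-x)²/(24EI) = -(-3)·(24/5)²·(12-(24/5))²/(24·10000) = 5832/390625 m
Superposition: y = Σ y_i = 332424/9765625 m ≈ 0.034040 m

y(24/5) = 332424/9765625 m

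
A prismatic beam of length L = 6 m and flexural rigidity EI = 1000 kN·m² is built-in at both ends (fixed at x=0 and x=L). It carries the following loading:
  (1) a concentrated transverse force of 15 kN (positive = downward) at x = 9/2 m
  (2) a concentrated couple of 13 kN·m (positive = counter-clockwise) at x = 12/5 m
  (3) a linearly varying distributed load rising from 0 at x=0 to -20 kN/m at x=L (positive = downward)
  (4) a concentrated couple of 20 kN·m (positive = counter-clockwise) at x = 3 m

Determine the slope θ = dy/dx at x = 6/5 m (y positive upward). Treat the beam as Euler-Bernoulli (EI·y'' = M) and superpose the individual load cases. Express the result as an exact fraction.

Load 1 — point force P=15 kN at a=9/2 m (b=L-a=3/2):
  θ_1 = -Pb²x(2aL-(3a+b)x)/(2L³EI)  [x≤a] = -15·(3/2)²·(6/5)·(2·(9/2)·6-(3·(9/2)+(3/2))·(6/5))/(2·6³·1000) = -27/8000 rad
Load 2 — applied couple M₀=13 kN·m at a=12/5 m (b=L-a=18/5):
  θ_2 = (R_Ax²/2 - M_Ax)/EI  [x≤a] with R_A=78/25, M_A=39/25 = ((78/25)·(6/5)²/2 - (39/25)·(6/5))/1000 = 117/312500 rad
Load 3 — triangular load w₀=-20 kN/m (0→w₀ over full span):
  θ_3 = -w₀(2x(L-x)(L-2x)(x+2L)+x²(L-x)²)/(120LEI) = -(-20)·(2·(6/5)·(6-(6/5))·(6-2·(6/5))·((6/5)+2·6)+(6/5)²·(6-(6/5))²)/(120·6·1000) = 252/15625 rad
Load 4 — applied couple M₀=20 kN·m at a=3 m (b=L-a=3):
  θ_4 = (R_Ax²/2 - M_Ax)/EI  [x≤a] with R_A=5, M_A=5 = (5·(6/5)²/2 - 5·(6/5))/1000 = -3/1250 rad
Superposition: θ = Σ θ_i = 53637/5000000 rad ≈ 0.010727 rad

θ(6/5) = 53637/5000000 rad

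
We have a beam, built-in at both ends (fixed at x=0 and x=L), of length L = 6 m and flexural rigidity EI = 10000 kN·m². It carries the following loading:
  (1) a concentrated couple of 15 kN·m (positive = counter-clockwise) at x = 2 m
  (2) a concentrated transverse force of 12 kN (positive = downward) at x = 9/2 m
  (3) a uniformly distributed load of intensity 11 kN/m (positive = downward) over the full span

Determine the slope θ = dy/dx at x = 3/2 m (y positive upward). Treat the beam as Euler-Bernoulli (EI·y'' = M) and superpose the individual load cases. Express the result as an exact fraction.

θ(3/2) = -1137/640000 rad

Load 1 — applied couple M₀=15 kN·m at a=2 m (b=L-a=4):
  θ_1 = (R_Ax²/2 - M_Ax)/EI  [x≤a] with R_A=10/3, M_A=0 = ((10/3)·(3/2)²/2 - 0·(3/2))/10000 = 3/8000 rad
Load 2 — point force P=12 kN at a=9/2 m (b=L-a=3/2):
  θ_2 = -Pb²x(2aL-(3a+b)x)/(2L³EI)  [x≤a] = -12·(3/2)²·(3/2)·(2·(9/2)·6-(3·(9/2)+(3/2))·(3/2))/(2·6³·10000) = -189/640000 rad
Load 3 — uniform load w=11 kN/m over full span:
  θ_3 = -wx(L-x)(L-2x)/(12EI) = -11·(3/2)·(6-(3/2))·(6-2·(3/2))/(12·10000) = -297/160000 rad
Superposition: θ = Σ θ_i = -1137/640000 rad ≈ -0.001777 rad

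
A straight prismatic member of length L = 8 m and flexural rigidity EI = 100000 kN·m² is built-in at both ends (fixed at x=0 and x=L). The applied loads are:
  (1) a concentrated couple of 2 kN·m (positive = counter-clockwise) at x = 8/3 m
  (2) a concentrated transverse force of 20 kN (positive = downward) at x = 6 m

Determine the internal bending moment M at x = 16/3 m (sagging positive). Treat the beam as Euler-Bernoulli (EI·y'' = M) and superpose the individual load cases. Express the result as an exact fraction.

Load 1 — applied couple M₀=2 kN·m at a=8/3 m (b=L-a=16/3):
  M_1 = R_Ax - M_A - M₀  [x>a] with R_A=1/3, M_A=0 = (1/3)·(16/3) - 0 - 2 = -2/9 kN·m
Load 2 — point force P=20 kN at a=6 m (b=L-a=2):
  M_2 = Pb²(3a+b)x/L³ - Pab²/L²  [x≤a] = 20·2²·(3·6+2)·(16/3)/8³ - 20·6·2²/8² = 55/6 kN·m
Superposition: M = Σ M_i = 161/18 kN·m ≈ 8.944444 kN·m

M(16/3) = 161/18 kN·m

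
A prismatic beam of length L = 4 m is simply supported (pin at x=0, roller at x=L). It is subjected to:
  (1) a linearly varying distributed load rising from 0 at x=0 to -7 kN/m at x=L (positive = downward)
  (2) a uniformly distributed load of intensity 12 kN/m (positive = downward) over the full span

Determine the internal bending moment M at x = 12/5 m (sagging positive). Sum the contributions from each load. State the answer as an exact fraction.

Load 1 — triangular load w₀=-7 kN/m (0→w₀ over full span):
  M_1 = w₀Lx/6 - w₀x³/(6L) = (-7)·4·(12/5)/6 - (-7)·(12/5)³/(6·4) = -896/125 kN·m
Load 2 — uniform load w=12 kN/m over full span:
  M_2 = wx(L-x)/2 = 12·(12/5)·(4-(12/5))/2 = 576/25 kN·m
Superposition: M = Σ M_i = 1984/125 kN·m ≈ 15.872000 kN·m

M(12/5) = 1984/125 kN·m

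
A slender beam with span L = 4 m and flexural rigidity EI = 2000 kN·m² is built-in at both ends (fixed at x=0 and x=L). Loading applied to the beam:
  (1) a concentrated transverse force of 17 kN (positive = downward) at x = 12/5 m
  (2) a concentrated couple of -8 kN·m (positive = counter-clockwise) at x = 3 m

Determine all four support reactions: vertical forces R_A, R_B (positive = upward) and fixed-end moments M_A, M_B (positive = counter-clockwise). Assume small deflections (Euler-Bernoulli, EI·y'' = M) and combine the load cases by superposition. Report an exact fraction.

Load 1 — point force P=17 kN at a=12/5 m (b=L-a=8/5):
  R_A = Pb²(3a+b)/L³ = 17·(8/5)²·(3·(12/5)+(8/5))/4³ = 748/125 kN
  M_A = Pab²/L² = 17·(12/5)·(8/5)²/4² = 816/125 kN·m
  R_B = Pa²(a+3b)/L³ = 17·(12/5)²·((12/5)+3·(8/5))/4³ = 1377/125 kN
  M_B = -Pa²b/L² = -17·(12/5)²·(8/5)/4² = -1224/125 kN·m
Load 2 — applied couple M₀=-8 kN·m at a=3 m (b=L-a=1):
  R_A = 6M₀ab/L³ = 6·(-8)·3·1/4³ = -9/4 kN
  M_A = M₀b(2a-b)/L² = (-8)·1·(2·3-1)/4² = -5/2 kN·m
  R_B = -6M₀ab/L³ = -6·(-8)·3·1/4³ = 9/4 kN
  M_B = M₀a(2b-a)/L² = (-8)·3·(2·1-3)/4² = 3/2 kN·m
Superposition: R_A = 1867/500 kN, M_A = 1007/250 kN·m, R_B = 6633/500 kN, M_B = -2073/250 kN·m

R_A = 1867/500 kN, M_A = 1007/250 kN·m, R_B = 6633/500 kN, M_B = -2073/250 kN·m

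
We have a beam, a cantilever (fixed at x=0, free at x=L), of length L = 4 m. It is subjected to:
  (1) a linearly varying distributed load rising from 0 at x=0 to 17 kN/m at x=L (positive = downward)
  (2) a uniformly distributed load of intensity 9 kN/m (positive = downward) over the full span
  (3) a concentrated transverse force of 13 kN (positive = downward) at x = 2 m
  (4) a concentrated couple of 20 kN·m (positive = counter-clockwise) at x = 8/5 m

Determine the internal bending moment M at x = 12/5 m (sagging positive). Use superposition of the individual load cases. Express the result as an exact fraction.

Load 1 — triangular load w₀=17 kN/m (0→w₀ over full span):
  M_1 = w₀Lx/2 - w₀L²/3 - w₀x³/(6L) = 17·4·(12/5)/2 - 17·4²/3 - 17·(12/5)³/(6·4) = -7072/375 kN·m
Load 2 — uniform load w=9 kN/m over full span:
  M_2 = -w(L-x)²/2 = -9·(4-(12/5))²/2 = -288/25 kN·m
Load 3 — point force P=13 kN at a=2 m (b=L-a=2):
  M_3 = 0  [x>a] = 0 kN·m
Load 4 — applied couple M₀=20 kN·m at a=8/5 m (b=L-a=12/5):
  M_4 = 0  [x>a] = 0 kN·m
Superposition: M = Σ M_i = -11392/375 kN·m ≈ -30.378667 kN·m

M(12/5) = -11392/375 kN·m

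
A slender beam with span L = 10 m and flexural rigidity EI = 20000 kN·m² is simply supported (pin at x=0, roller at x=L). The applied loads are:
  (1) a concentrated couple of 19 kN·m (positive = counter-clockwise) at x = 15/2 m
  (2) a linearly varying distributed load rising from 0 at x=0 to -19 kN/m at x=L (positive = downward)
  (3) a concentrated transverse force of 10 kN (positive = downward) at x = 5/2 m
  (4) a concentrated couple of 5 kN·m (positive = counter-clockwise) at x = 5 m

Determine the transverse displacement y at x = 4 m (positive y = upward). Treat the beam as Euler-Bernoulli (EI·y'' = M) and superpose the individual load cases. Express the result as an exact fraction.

Load 1 — applied couple M₀=19 kN·m at a=15/2 m (b=L-a=5/2):
  y_1 = (M₀x³/(6L)+C₁x)/EI  [x≤a] with C₁=M₀(3b²-L²)/(6L)=-1235/48 = (19·4³/(6·10)+(-1235/48)·4)/20000 = -1653/400000 m
Load 2 — triangular load w₀=-19 kN/m (0→w₀ over full span):
  y_2 = -w₀x(7L⁴-10L²x²+3x⁴)/(360LEI) = -(-19)·4·(7·10⁴-10·10²·4²+3·4⁴)/(360·10·20000) = 21679/375000 m
Load 3 — point force P=10 kN at a=5/2 m (b=L-a=15/2):
  y_3 = -Pa(L-x)(2Lx-a²-x²)/(6LEI)  [x>a] = -10·(5/2)·(10-4)·(2·10·4-(5/2)²-4²)/(6·10·20000) = -231/32000 m
Load 4 — applied couple M₀=5 kN·m at a=5 m (b=L-a=5):
  y_4 = (M₀x³/(6L)+C₁x)/EI  [x≤a] with C₁=M₀(3b²-L²)/(6L)=-25/12 = (5·4³/(6·10)+(-25/12)·4)/20000 = -3/20000 m
Superposition: y = Σ y_i = 555713/12000000 m ≈ 0.046309 m

y(4) = 555713/12000000 m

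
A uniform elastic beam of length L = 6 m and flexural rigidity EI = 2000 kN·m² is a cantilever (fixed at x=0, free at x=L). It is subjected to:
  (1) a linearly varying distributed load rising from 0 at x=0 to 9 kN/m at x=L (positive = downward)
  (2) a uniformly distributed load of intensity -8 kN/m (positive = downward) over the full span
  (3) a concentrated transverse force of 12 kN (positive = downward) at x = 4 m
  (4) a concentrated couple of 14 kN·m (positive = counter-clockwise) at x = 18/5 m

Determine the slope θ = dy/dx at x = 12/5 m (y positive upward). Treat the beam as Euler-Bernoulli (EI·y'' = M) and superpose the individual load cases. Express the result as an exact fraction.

θ(12/5) = -186/78125 rad

Load 1 — triangular load w₀=9 kN/m (0→w₀ over full span):
  θ_1 = (w₀Lx²/4-w₀L²x/3-w₀x⁴/(24L))/EI = (9·6·(12/5)²/4-9·6²·(12/5)/3-9·(12/5)⁴/(24·6))/2000 = -14337/156250 rad
Load 2 — uniform load w=-8 kN/m over full span:
  θ_2 = -wx(x²-3Lx+3L²)/(6EI) = -(-8)·(12/5)·((12/5)²-3·6·(12/5)+3·6²)/(6·2000) = 1764/15625 rad
Load 3 — point force P=12 kN at a=4 m (b=L-a=2):
  θ_3 = -Px(2a-x)/(2EI)  [x≤a] = -12·(12/5)·(2·4-(12/5))/(2·2000) = -126/3125 rad
Load 4 — applied couple M₀=14 kN·m at a=18/5 m (b=L-a=12/5):
  θ_4 = M₀x/EI  [x≤a] = 14·(12/5)/2000 = 21/1250 rad
Superposition: θ = Σ θ_i = -186/78125 rad ≈ -0.002381 rad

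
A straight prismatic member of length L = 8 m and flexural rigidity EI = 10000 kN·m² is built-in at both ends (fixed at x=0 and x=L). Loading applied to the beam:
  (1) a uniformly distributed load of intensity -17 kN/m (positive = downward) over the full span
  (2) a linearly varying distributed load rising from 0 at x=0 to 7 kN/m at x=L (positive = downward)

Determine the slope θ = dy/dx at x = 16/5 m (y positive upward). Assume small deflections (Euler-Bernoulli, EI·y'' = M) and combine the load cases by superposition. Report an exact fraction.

Load 1 — uniform load w=-17 kN/m over full span:
  θ_1 = -wx(L-x)(L-2x)/(12EI) = -(-17)·(16/5)·(8-(16/5))·(8-2·(16/5))/(12·10000) = 272/78125 rad
Load 2 — triangular load w₀=7 kN/m (0→w₀ over full span):
  θ_2 = -w₀(2x(L-x)(L-2x)(x+2L)+x²(L-x)²)/(120LEI) = -7·(2·(16/5)·(8-(16/5))·(8-2·(16/5))·((16/5)+2·8)+(16/5)²·(8-(16/5))²)/(120·8·10000) = -336/390625 rad
Superposition: θ = Σ θ_i = 1024/390625 rad ≈ 0.002621 rad

θ(16/5) = 1024/390625 rad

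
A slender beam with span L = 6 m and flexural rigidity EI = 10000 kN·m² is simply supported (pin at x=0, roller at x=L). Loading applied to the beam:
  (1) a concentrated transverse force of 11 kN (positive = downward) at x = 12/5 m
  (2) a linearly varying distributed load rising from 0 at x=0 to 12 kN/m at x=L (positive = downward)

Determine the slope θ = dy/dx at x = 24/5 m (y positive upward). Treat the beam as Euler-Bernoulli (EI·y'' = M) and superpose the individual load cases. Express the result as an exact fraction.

θ(24/5) = 9783/1562500 rad

Load 1 — point force P=11 kN at a=12/5 m (b=L-a=18/5):
  θ_1 = -Pa(2L²-6Lx+3x²+a²)/(6LEI)  [x>a] = -11·(12/5)·(2·6²-6·6·(24/5)+3·(24/5)²+(12/5)²)/(6·6·10000) = 297/156250 rad
Load 2 — triangular load w₀=12 kN/m (0→w₀ over full span):
  θ_2 = -w₀(7L⁴-30L²x²+15x⁴)/(360LEI) = -12·(7·6⁴-30·6²·(24/5)²+15·(24/5)⁴)/(360·6·10000) = 6813/1562500 rad
Superposition: θ = Σ θ_i = 9783/1562500 rad ≈ 0.006261 rad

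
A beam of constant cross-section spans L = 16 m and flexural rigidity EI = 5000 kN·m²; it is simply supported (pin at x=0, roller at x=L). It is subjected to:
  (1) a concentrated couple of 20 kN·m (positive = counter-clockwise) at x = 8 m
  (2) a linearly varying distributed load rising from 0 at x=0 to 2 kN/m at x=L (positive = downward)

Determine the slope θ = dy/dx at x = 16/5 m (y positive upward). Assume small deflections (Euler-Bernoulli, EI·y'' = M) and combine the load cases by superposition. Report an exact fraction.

θ(16/5) = -98059/3515625 rad

Load 1 — applied couple M₀=20 kN·m at a=8 m (b=L-a=8):
  θ_1 = (M₀x²/(2L)+C₁)/EI  [x≤a] with C₁=M₀(3b²-L²)/(6L)=-40/3 = (20·(16/5)²/(2·16)+(-40/3))/5000 = -13/9375 rad
Load 2 — triangular load w₀=2 kN/m (0→w₀ over full span):
  θ_2 = -w₀(7L⁴-30L²x²+15x⁴)/(360LEI) = -2·(7·16⁴-30·16²·(16/5)²+15·(16/5)⁴)/(360·16·5000) = -93184/3515625 rad
Superposition: θ = Σ θ_i = -98059/3515625 rad ≈ -0.027892 rad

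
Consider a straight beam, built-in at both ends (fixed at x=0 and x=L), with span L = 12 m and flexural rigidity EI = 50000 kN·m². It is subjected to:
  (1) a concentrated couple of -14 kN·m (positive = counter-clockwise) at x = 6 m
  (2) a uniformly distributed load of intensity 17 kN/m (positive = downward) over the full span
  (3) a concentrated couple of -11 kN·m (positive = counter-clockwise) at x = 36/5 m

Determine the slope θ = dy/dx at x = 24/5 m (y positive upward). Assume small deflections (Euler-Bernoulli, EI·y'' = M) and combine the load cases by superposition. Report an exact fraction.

Load 1 — applied couple M₀=-14 kN·m at a=6 m (b=L-a=6):
  θ_1 = (R_Ax²/2 - M_Ax)/EI  [x≤a] with R_A=-7/4, M_A=-7/2 = ((-7/4)·(24/5)²/2 - (-7/2)·(24/5))/50000 = -21/312500 rad
Load 2 — uniform load w=17 kN/m over full span:
  θ_2 = -wx(L-x)(L-2x)/(12EI) = -17·(24/5)·(12-(24/5))·(12-2·(24/5))/(12·50000) = -918/390625 rad
Load 3 — applied couple M₀=-11 kN·m at a=36/5 m (b=L-a=24/5):
  θ_3 = (R_Ax²/2 - M_Ax)/EI  [x≤a] with R_A=-33/25, M_A=-88/25 = ((-33/25)·(24/5)²/2 - (-88/25)·(24/5))/50000 = 66/1953125 rad
Superposition: θ = Σ θ_i = -18621/7812500 rad ≈ -0.002383 rad

θ(24/5) = -18621/7812500 rad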